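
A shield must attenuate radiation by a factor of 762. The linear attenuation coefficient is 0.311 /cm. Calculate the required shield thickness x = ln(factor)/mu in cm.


x = ln(factor) / mu
x = ln(762) / 0.311
x = 21.337 cm

21.337


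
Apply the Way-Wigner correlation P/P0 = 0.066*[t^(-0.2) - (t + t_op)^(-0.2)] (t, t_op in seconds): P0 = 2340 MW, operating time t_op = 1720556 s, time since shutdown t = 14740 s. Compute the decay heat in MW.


P/P0 = 0.066 * [t^(-0.2) - (t + t_op)^(-0.2)]
P/P0 = 0.066 * [14740^(-0.2) - (14740 + 1720556)^(-0.2)]
P/P0 = 0.066 * [0.1466562 - 0.05651000] = 0.005949649
P = 2340 * 0.005949649 = 13.922 MW

13.922


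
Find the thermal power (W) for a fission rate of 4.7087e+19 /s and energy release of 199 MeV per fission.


P = fission_rate * E_MeV * 1.602e-13
P = 4.7087e+19 * 199 * 1.602e-13
P = 1.5011e+09 W

1.5011e+09


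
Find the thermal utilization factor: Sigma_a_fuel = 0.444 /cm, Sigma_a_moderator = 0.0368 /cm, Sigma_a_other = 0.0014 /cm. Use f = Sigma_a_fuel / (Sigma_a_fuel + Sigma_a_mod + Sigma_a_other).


f = Sigma_a_fuel / (Sigma_a_fuel + Sigma_a_mod + Sigma_a_other)
f = 0.444 / (0.444 + 0.0368 + 0.0014)
f = 0.92078

0.92078


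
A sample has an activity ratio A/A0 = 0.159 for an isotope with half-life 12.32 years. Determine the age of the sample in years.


lambda = ln(2) / t_half = ln(2) / 12.32 = 0.05626195 /yr
t = -ln(A/A0) / lambda
t = -ln(0.159) / 0.05626195
t = 32.684 yr

32.684


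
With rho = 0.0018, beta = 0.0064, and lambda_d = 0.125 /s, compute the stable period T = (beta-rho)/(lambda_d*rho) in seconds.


T = (beta - rho) / (lambda_d * rho)
T = (0.0064 - 0.0018) / (0.125 * 0.0018)
T = 20.444 s

20.444


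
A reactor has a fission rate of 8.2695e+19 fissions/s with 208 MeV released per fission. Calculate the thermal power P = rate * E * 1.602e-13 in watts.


P = fission_rate * E_MeV * 1.602e-13
P = 8.2695e+19 * 208 * 1.602e-13
P = 2.7555e+09 W

2.7555e+09


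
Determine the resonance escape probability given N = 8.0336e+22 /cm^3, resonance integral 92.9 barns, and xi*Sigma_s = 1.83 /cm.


p = exp(-N * I * 1e-24 / (xi*Sigma_s))
p = exp(-8.0336e+22 * 92.9 * 1e-24 / 1.83)
p = 0.016937

0.016937


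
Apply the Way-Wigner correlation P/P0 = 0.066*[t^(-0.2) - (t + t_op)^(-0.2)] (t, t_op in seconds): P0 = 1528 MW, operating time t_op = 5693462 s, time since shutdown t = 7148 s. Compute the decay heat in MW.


P/P0 = 0.066 * [t^(-0.2) - (t + t_op)^(-0.2)]
P/P0 = 0.066 * [7148^(-0.2) - (7148 + 5693462)^(-0.2)]
P/P0 = 0.066 * [0.1694974 - 0.04454672] = 0.008246745
P = 1528 * 0.008246745 = 12.601 MW

12.601


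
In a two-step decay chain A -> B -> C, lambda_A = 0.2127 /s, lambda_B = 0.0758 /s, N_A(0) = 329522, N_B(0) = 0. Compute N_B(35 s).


N_B(t) = lambda_A * N_A0 / (lambda_B - lambda_A) * [exp(-lambda_A*t) - exp(-lambda_B*t)]
exp(-0.2127*35) = 5.846484e-04; exp(-0.0758*35) = 0.07043958
N_B = 0.2127 * 329522 / (0.0758 - 0.2127) * (5.846484e-04 - 0.07043958)
N_B = 35764

35764


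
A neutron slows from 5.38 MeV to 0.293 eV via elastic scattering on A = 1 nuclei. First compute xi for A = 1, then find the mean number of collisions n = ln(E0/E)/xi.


xi = 1 + (A-1)^2/(2A)*ln((A-1)/(A+1)) = 1 (for A = 1)
n = ln(E0/E) / xi
n = ln(5.38e6 / 0.293) / 1
n = ln(1.836177e+07) / 1 = 16.726

16.726


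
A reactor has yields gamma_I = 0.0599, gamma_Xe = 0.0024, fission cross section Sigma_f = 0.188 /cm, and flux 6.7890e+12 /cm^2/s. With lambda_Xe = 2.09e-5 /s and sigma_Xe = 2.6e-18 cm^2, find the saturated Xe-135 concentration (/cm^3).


Xe_eq = (gamma_I + gamma_Xe) * Sigma_f * phi / (lambda_Xe + sigma_Xe * phi)
Numerator = (0.0599 + 0.0024) * 0.188 * 6.7890e+12 = 7.951548e+10
Denominator = 2.09e-5 + 2.6e-18 * 6.7890e+12 = 3.855140e-05
Xe_eq = 7.951548e+10 / 3.855140e-05 = 2.0626e+15 /cm^3

2.0626e+15


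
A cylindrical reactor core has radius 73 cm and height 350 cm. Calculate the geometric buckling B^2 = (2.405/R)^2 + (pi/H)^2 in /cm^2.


B^2 = (2.405/R)^2 + (pi/H)^2
B^2 = (2.405/73)^2 + (pi/350)^2
B^2 = 0.0011660 /cm^2

0.0011660


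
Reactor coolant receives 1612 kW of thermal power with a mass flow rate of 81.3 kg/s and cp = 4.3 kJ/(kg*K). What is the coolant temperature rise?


dT = Q / (m_dot * cp)
dT = 1612 / (81.3 * 4.3)
dT = 4.6111 C

4.6111


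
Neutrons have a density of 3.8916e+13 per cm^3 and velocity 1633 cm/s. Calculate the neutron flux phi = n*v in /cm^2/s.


phi = n * v
phi = 3.8916e+13 * 1633
phi = 6.3550e+16 /cm^2/s

6.3550e+16


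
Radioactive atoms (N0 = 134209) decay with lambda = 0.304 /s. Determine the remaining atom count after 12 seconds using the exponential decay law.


N = N0 * exp(-lambda * t)
N = 134209 * exp(-0.304 * 12)
N = 3495.2

3495.2


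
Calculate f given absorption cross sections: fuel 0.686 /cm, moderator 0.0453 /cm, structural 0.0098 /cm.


f = Sigma_a_fuel / (Sigma_a_fuel + Sigma_a_mod + Sigma_a_other)
f = 0.686 / (0.686 + 0.0453 + 0.0098)
f = 0.92565

0.92565


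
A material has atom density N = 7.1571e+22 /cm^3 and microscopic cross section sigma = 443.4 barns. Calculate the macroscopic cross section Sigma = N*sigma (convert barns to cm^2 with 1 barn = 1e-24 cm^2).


Sigma = N * sigma_barns * 1e-24
Sigma = 7.1571e+22 * 443.4 * 1e-24
Sigma = 31.735 /cm

31.735


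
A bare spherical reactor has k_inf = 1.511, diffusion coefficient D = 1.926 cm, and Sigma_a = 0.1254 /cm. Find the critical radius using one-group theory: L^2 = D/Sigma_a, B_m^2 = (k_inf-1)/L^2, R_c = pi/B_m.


L^2 = D / Sigma_a = 1.926 / 0.1254 = 15.35885 cm^2
B_m^2 = (k_inf - 1) / L^2 = (1.511 - 1) / 15.35885 = 0.03327072 /cm^2
For a bare sphere: B_g = pi/R, so R_c = pi / sqrt(B_m^2)
R_c = pi / sqrt(0.03327072) = 17.223 cm

17.223


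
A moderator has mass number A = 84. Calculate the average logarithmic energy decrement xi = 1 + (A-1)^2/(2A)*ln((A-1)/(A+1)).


xi = 1 + (A-1)^2/(2A) * ln((A-1)/(A+1))
xi = 1 + (84-1)^2/(2*84) * ln((84-1)/(84 +1))
xi = 0.023622

0.023622


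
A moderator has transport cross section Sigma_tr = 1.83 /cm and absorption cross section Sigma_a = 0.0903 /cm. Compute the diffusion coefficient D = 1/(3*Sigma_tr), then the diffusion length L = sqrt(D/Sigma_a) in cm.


D = 1 / (3 * Sigma_tr) = 1 / (3 * 1.83) = 0.1821494 cm
L = sqrt(D / Sigma_a)
L = sqrt(0.1821494 / 0.0903)
L = 1.4203 cm

1.4203


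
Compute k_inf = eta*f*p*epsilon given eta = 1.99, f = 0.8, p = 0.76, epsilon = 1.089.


k_inf = eta * f * p * epsilon
k_inf = 1.99 * 0.8 * 0.76 * 1.089
k_inf = 1.3176

1.3176


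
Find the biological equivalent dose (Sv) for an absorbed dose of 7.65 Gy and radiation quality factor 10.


H = D * Q
H = 7.65 * 10
H = 76.500 Sv

76.500


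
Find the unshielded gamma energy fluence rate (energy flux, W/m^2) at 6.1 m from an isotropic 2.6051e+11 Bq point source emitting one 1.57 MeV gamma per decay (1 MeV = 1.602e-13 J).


psi = A * E * 1.602e-13 / (4*pi*r^2)
psi = 2.6051e+11 * 1.57 * 1.602e-13 / (4*pi*6.1^2)
psi = 1.4013e-04 W/m^2

1.4013e-04


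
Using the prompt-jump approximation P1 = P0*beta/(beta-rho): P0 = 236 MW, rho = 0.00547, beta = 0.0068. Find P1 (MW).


P1/P0 = beta / (beta - rho)
P1/P0 = 0.0068 / (0.0068 - 0.00547) = 5.112782
P1 = 236 * 5.112782 = 1206.6 MW

1206.6


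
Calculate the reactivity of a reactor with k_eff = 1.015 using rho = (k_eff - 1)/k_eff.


rho = (k_eff - 1) / k_eff
rho = (1.015 - 1) / 1.015
rho = 0.014778

0.014778


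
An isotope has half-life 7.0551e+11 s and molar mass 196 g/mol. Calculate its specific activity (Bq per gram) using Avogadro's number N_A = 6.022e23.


lambda = ln(2) / t_half = ln(2) / 7.0551e+11 = 9.824768e-13 /s
SA = lambda * N_A / M
SA = 9.824768e-13 * 6.022e23 / 196
SA = 3.0186e+09 Bq/g

3.0186e+09


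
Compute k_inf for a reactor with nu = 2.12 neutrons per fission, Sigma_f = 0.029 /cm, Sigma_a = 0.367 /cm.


k_inf = nu * Sigma_f / Sigma_a
k_inf = 2.12 * 0.029 / 0.367
k_inf = 0.16752

0.16752


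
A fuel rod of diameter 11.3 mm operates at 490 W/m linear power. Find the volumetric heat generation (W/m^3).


r = D / 2 / 1000 = 11.3 / 2 / 1000 = 0.00565 m
q''' = q' / (pi * r^2)
q''' = 490 / (pi * 0.00565^2)
q''' = 4.8860e+06 W/m^3

4.8860e+06


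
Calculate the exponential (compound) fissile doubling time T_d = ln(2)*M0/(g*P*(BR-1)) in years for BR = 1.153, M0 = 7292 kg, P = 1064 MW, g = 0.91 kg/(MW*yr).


Breeding gain G = BR - 1 = 1.153 - 1 = 0.153
Fissile production rate = g * P * G = 0.91 * 1064 * 0.153 = 148.14072 kg/yr
T_d = ln(2) * M0 / (g * P * G)
T_d = ln(2) * 7292 / 148.14072 = 34.119 yr

34.119


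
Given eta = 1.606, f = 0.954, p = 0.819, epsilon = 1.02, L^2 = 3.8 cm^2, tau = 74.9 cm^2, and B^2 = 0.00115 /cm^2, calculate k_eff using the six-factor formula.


k_inf = eta*f*p*eps = 1.606*0.954*0.819*1.02 = 1.279906
P_TNL = 1/(1 + L^2*B^2) = 1/(1 + 3.8*0.00115) = 0.9956490
P_FNL = exp(-B^2*tau) = exp(-0.00115*74.9) = 0.9174704
k_eff = k_inf * P_TNL * P_FNL = 1.279906 * 0.9956490 * 0.9174704
k_eff = 1.1692

1.1692


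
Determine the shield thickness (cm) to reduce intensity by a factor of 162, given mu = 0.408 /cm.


x = ln(factor) / mu
x = ln(162) / 0.408
x = 12.470 cm

12.470


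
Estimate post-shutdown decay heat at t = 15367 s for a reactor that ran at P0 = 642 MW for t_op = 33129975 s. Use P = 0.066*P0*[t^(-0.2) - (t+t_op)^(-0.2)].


P/P0 = 0.066 * [t^(-0.2) - (t + t_op)^(-0.2)]
P/P0 = 0.066 * [15367^(-0.2) - (15367 + 33129975)^(-0.2)]
P/P0 = 0.066 * [0.1454394 - 0.03132676] = 0.007531434
P = 642 * 0.007531434 = 4.8352 MW

4.8352


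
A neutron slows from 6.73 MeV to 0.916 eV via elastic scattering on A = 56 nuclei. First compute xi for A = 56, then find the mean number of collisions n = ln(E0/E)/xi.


xi = 1 + (A-1)^2/(2A)*ln((A-1)/(A+1)) = 0.03529286 (for A = 56)
n = ln(E0/E) / xi
n = ln(6.73e6 / 0.916) / 0.03529286
n = ln(7.347162e+06) / 0.03529286 = 447.96

447.96


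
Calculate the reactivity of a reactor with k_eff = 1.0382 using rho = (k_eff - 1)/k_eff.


rho = (k_eff - 1) / k_eff
rho = (1.0382 - 1) / 1.0382
rho = 0.036794

0.036794


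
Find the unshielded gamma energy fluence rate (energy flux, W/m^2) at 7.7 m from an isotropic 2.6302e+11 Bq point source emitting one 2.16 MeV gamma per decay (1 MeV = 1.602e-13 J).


psi = A * E * 1.602e-13 / (4*pi*r^2)
psi = 2.6302e+11 * 2.16 * 1.602e-13 / (4*pi*7.7^2)
psi = 1.2216e-04 W/m^2

1.2216e-04


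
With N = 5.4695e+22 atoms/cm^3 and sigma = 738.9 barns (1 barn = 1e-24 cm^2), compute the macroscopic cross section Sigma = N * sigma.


Sigma = N * sigma_barns * 1e-24
Sigma = 5.4695e+22 * 738.9 * 1e-24
Sigma = 40.414 /cm

40.414


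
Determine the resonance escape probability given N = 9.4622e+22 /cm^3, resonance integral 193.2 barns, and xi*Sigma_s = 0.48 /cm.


p = exp(-N * I * 1e-24 / (xi*Sigma_s))
p = exp(-9.4622e+22 * 193.2 * 1e-24 / 0.48)
p = 2.8823e-17

2.8823e-17


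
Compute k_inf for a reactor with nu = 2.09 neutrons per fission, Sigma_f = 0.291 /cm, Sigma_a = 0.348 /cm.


k_inf = nu * Sigma_f / Sigma_a
k_inf = 2.09 * 0.291 / 0.348
k_inf = 1.7477

1.7477


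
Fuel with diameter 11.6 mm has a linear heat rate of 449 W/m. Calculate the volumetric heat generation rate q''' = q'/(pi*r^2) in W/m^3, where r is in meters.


r = D / 2 / 1000 = 11.6 / 2 / 1000 = 0.0058 m
q''' = q' / (pi * r^2)
q''' = 449 / (pi * 0.0058^2)
q''' = 4.2485e+06 W/m^3

4.2485e+06


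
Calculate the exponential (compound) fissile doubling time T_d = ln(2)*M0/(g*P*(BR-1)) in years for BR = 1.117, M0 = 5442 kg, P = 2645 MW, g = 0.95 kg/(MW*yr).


Breeding gain G = BR - 1 = 1.117 - 1 = 0.117
Fissile production rate = g * P * G = 0.95 * 2645 * 0.117 = 293.99175 kg/yr
T_d = ln(2) * M0 / (g * P * G)
T_d = ln(2) * 5442 / 293.99175 = 12.831 yr

12.831


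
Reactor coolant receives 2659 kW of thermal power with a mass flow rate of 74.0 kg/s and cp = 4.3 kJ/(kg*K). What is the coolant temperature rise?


dT = Q / (m_dot * cp)
dT = 2659 / (74.0 * 4.3)
dT = 8.3564 C

8.3564


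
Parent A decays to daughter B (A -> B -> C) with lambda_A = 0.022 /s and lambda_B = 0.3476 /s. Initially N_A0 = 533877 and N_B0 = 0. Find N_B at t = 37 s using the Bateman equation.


N_B(t) = lambda_A * N_A0 / (lambda_B - lambda_A) * [exp(-lambda_A*t) - exp(-lambda_B*t)]
exp(-0.022*37) = 0.4430822; exp(-0.3476*37) = 2.596880e-06
N_B = 0.022 * 533877 / (0.3476 - 0.022) * (0.4430822 - 2.596880e-06)
N_B = 15983

15983


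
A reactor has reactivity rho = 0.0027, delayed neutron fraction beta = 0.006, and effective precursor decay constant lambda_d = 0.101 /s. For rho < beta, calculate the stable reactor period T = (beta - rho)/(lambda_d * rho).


T = (beta - rho) / (lambda_d * rho)
T = (0.006 - 0.0027) / (0.101 * 0.0027)
T = 12.101 s

12.101


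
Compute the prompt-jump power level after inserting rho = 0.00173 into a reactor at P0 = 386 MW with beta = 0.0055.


P1/P0 = beta / (beta - rho)
P1/P0 = 0.0055 / (0.0055 - 0.00173) = 1.458886
P1 = 386 * 1.458886 = 563.13 MW

563.13


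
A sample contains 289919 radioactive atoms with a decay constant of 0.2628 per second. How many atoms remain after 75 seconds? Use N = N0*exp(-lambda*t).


N = N0 * exp(-lambda * t)
N = 289919 * exp(-0.2628 * 75)
N = 7.9861e-04

7.9861e-04


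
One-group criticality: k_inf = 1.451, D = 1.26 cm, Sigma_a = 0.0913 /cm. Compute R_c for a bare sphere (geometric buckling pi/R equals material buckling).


L^2 = D / Sigma_a = 1.26 / 0.0913 = 13.80066 cm^2
B_m^2 = (k_inf - 1) / L^2 = (1.451 - 1) / 13.80066 = 0.03267960 /cm^2
For a bare sphere: B_g = pi/R, so R_c = pi / sqrt(B_m^2)
R_c = pi / sqrt(0.03267960) = 17.378 cm

17.378


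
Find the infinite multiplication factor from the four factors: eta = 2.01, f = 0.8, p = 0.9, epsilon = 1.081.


k_inf = eta * f * p * epsilon
k_inf = 2.01 * 0.8 * 0.9 * 1.081
k_inf = 1.5644

1.5644


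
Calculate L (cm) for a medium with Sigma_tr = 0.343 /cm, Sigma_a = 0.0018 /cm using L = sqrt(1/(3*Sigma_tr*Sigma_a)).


D = 1 / (3 * Sigma_tr) = 1 / (3 * 0.343) = 0.9718173 cm
L = sqrt(D / Sigma_a)
L = sqrt(0.9718173 / 0.0018)
L = 23.236 cm

23.236


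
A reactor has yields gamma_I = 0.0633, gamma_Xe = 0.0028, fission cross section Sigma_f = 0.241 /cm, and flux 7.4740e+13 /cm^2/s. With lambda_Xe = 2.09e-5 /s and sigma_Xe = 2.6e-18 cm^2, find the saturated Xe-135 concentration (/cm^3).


Xe_eq = (gamma_I + gamma_Xe) * Sigma_f * phi / (lambda_Xe + sigma_Xe * phi)
Numerator = (0.0633 + 0.0028) * 0.241 * 7.4740e+13 = 1.190616e+12
Denominator = 2.09e-5 + 2.6e-18 * 7.4740e+13 = 2.152240e-04
Xe_eq = 1.190616e+12 / 2.152240e-04 = 5.5320e+15 /cm^3

5.5320e+15


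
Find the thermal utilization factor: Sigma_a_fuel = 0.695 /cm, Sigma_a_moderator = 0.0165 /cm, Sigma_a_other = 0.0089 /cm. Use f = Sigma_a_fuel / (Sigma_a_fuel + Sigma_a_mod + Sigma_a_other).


f = Sigma_a_fuel / (Sigma_a_fuel + Sigma_a_mod + Sigma_a_other)
f = 0.695 / (0.695 + 0.0165 + 0.0089)
f = 0.96474

0.96474


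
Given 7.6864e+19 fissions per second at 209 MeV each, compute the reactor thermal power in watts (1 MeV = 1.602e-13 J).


P = fission_rate * E_MeV * 1.602e-13
P = 7.6864e+19 * 209 * 1.602e-13
P = 2.5735e+09 W

2.5735e+09


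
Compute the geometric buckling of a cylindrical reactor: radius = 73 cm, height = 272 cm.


B^2 = (2.405/R)^2 + (pi/H)^2
B^2 = (2.405/73)^2 + (pi/272)^2
B^2 = 0.0012188 /cm^2

0.0012188


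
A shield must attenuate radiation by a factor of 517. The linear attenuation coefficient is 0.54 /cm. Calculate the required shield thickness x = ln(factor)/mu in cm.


x = ln(factor) / mu
x = ln(517) / 0.54
x = 11.570 cm

11.570


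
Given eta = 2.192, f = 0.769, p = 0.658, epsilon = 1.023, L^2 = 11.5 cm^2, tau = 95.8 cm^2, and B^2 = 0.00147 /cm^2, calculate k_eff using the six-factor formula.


k_inf = eta*f*p*eps = 2.192*0.769*0.658*1.023 = 1.134667
P_TNL = 1/(1 + L^2*B^2) = 1/(1 + 11.5*0.00147) = 0.9833760
P_FNL = exp(-B^2*tau) = exp(-0.00147*95.8) = 0.8686404
k_eff = k_inf * P_TNL * P_FNL = 1.134667 * 0.9833760 * 0.8686404
k_eff = 0.96923

0.96923


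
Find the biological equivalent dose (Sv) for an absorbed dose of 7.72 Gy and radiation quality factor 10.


H = D * Q
H = 7.72 * 10
H = 77.200 Sv

77.200


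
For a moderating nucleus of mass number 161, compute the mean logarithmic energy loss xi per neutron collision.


xi = 1 + (A-1)^2/(2A) * ln((A-1)/(A+1))
xi = 1 + (161-1)^2/(2*161) * ln((161-1)/(161 +1))
xi = 0.012371

0.012371


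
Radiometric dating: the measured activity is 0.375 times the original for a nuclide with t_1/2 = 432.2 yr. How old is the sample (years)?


lambda = ln(2) / t_half = ln(2) / 432.2 = 0.001603765 /yr
t = -ln(A/A0) / lambda
t = -ln(0.375) / 0.001603765
t = 611.58 yr

611.58


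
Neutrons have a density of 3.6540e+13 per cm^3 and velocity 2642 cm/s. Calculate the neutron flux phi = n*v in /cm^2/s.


phi = n * v
phi = 3.6540e+13 * 2642
phi = 9.6539e+16 /cm^2/s

9.6539e+16


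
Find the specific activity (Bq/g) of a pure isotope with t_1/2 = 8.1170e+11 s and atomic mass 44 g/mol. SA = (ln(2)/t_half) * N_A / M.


lambda = ln(2) / t_half = ln(2) / 8.1170e+11 = 8.539450e-13 /s
SA = lambda * N_A / M
SA = 8.539450e-13 * 6.022e23 / 44
SA = 1.1687e+10 Bq/g

1.1687e+10


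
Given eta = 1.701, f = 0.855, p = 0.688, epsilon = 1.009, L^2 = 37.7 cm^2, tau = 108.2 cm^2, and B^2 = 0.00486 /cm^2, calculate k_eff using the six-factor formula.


k_inf = eta*f*p*eps = 1.701*0.855*0.688*1.009 = 1.009602
P_TNL = 1/(1 + L^2*B^2) = 1/(1 + 37.7*0.00486) = 0.8451499
P_FNL = exp(-B^2*tau) = exp(-0.00486*108.2) = 0.5910516
k_eff = k_inf * P_TNL * P_FNL = 1.009602 * 0.8451499 * 0.5910516
k_eff = 0.50432

0.50432


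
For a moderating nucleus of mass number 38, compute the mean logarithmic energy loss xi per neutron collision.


xi = 1 + (A-1)^2/(2A) * ln((A-1)/(A+1))
xi = 1 + (38-1)^2/(2*38) * ln((38-1)/(38 +1))
xi = 0.051720

0.051720


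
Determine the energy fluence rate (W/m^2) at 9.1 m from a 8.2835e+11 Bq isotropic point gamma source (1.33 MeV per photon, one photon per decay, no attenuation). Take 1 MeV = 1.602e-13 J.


psi = A * E * 1.602e-13 / (4*pi*r^2)
psi = 8.2835e+11 * 1.33 * 1.602e-13 / (4*pi*9.1^2)
psi = 1.6960e-04 W/m^2

1.6960e-04


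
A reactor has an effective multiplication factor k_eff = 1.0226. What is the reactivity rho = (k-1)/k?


rho = (k_eff - 1) / k_eff
rho = (1.0226 - 1) / 1.0226
rho = 0.022101

0.022101


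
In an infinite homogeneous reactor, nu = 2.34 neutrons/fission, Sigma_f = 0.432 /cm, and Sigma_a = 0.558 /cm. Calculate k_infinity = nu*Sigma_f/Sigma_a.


k_inf = nu * Sigma_f / Sigma_a
k_inf = 2.34 * 0.432 / 0.558
k_inf = 1.8116

1.8116


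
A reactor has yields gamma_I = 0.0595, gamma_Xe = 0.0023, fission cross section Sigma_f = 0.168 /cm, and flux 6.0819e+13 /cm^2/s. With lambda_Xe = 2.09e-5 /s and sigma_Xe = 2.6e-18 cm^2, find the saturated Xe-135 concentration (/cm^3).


Xe_eq = (gamma_I + gamma_Xe) * Sigma_f * phi / (lambda_Xe + sigma_Xe * phi)
Numerator = (0.0595 + 0.0023) * 0.168 * 6.0819e+13 = 6.314472e+11
Denominator = 2.09e-5 + 2.6e-18 * 6.0819e+13 = 1.790294e-04
Xe_eq = 6.314472e+11 / 1.790294e-04 = 3.5271e+15 /cm^3

3.5271e+15


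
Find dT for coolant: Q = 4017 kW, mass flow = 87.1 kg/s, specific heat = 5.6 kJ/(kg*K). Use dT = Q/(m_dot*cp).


dT = Q / (m_dot * cp)
dT = 4017 / (87.1 * 5.6)
dT = 8.2356 C

8.2356


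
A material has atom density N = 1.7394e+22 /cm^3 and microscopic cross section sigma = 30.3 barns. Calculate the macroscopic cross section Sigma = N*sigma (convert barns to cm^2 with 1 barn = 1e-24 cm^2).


Sigma = N * sigma_barns * 1e-24
Sigma = 1.7394e+22 * 30.3 * 1e-24
Sigma = 0.52704 /cm

0.52704


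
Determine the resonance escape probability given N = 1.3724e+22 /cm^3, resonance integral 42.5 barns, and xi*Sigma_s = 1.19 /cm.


p = exp(-N * I * 1e-24 / (xi*Sigma_s))
p = exp(-1.3724e+22 * 42.5 * 1e-24 / 1.19)
p = 0.61254

0.61254


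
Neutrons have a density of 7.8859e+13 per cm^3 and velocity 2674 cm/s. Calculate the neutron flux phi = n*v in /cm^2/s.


phi = n * v
phi = 7.8859e+13 * 2674
phi = 2.1087e+17 /cm^2/s

2.1087e+17


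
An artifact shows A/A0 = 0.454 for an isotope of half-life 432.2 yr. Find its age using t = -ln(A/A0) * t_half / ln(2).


lambda = ln(2) / t_half = ln(2) / 432.2 = 0.001603765 /yr
t = -ln(A/A0) / lambda
t = -ln(0.454) / 0.001603765
t = 492.38 yr

492.38


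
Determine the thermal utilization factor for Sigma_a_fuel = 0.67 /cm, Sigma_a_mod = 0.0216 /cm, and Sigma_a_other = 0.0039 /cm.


f = Sigma_a_fuel / (Sigma_a_fuel + Sigma_a_mod + Sigma_a_other)
f = 0.67 / (0.67 + 0.0216 + 0.0039)
f = 0.96334

0.96334


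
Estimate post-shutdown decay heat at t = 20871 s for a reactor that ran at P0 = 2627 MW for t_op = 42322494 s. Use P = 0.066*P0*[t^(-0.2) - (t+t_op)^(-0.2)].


P/P0 = 0.066 * [t^(-0.2) - (t + t_op)^(-0.2)]
P/P0 = 0.066 * [20871^(-0.2) - (20871 + 42322494)^(-0.2)]
P/P0 = 0.066 * [0.1368017 - 0.02982929] = 0.007060179
P = 2627 * 0.007060179 = 18.547 MW

18.547


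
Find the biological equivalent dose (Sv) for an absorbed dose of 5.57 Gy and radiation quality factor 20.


H = D * Q
H = 5.57 * 20
H = 111.40 Sv

111.40


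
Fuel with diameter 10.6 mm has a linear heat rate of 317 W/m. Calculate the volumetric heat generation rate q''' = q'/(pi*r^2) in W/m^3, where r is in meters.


r = D / 2 / 1000 = 10.6 / 2 / 1000 = 0.0053 m
q''' = q' / (pi * r^2)
q''' = 317 / (pi * 0.0053^2)
q''' = 3.5922e+06 W/m^3

3.5922e+06


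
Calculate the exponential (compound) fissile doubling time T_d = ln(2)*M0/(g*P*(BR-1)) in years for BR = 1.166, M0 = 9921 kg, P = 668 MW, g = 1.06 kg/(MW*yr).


Breeding gain G = BR - 1 = 1.166 - 1 = 0.166
Fissile production rate = g * P * G = 1.06 * 668 * 0.166 = 117.54128 kg/yr
T_d = ln(2) * M0 / (g * P * G)
T_d = ln(2) * 9921 / 117.54128 = 58.505 yr

58.505


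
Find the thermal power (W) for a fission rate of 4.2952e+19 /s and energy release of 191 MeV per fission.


P = fission_rate * E_MeV * 1.602e-13
P = 4.2952e+19 * 191 * 1.602e-13
P = 1.3143e+09 W

1.3143e+09


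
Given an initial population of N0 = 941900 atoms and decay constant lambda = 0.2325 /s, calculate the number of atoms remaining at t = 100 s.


N = N0 * exp(-lambda * t)
N = 941900 * exp(-0.2325 * 100)
N = 7.5276e-05

7.5276e-05


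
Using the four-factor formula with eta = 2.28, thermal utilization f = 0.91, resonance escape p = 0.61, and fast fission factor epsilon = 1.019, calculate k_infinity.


k_inf = eta * f * p * epsilon
k_inf = 2.28 * 0.91 * 0.61 * 1.019
k_inf = 1.2897

1.2897


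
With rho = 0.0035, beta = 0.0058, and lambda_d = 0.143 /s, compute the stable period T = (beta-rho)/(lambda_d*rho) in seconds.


T = (beta - rho) / (lambda_d * rho)
T = (0.0058 - 0.0035) / (0.143 * 0.0035)
T = 4.5954 s

4.5954


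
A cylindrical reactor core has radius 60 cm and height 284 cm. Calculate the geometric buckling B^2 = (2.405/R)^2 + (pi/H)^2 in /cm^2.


B^2 = (2.405/R)^2 + (pi/H)^2
B^2 = (2.405/60)^2 + (pi/284)^2
B^2 = 0.0017290 /cm^2

0.0017290


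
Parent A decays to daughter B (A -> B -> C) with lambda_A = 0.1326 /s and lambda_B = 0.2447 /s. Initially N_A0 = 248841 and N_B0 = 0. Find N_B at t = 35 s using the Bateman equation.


N_B(t) = lambda_A * N_A0 / (lambda_B - lambda_A) * [exp(-lambda_A*t) - exp(-lambda_B*t)]
exp(-0.1326*35) = 0.009648045; exp(-0.2447*35) = 1.907589e-04
N_B = 0.1326 * 248841 / (0.2447 - 0.1326) * (0.009648045 - 1.907589e-04)
N_B = 2783.7

2783.7


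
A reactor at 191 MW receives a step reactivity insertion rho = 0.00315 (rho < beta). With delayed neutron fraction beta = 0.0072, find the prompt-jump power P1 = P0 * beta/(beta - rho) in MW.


P1/P0 = beta / (beta - rho)
P1/P0 = 0.0072 / (0.0072 - 0.00315) = 1.777778
P1 = 191 * 1.777778 = 339.56 MW

339.56


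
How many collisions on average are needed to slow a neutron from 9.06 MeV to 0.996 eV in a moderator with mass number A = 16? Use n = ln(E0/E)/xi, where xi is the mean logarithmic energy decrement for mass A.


xi = 1 + (A-1)^2/(2A)*ln((A-1)/(A+1)) = 0.1199467 (for A = 16)
n = ln(E0/E) / xi
n = ln(9.06e6 / 0.996) / 0.1199467
n = ln(9.096386e+06) / 0.1199467 = 133.59

133.59


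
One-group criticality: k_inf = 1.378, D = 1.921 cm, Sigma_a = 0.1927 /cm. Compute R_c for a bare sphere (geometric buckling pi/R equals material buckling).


L^2 = D / Sigma_a = 1.921 / 0.1927 = 9.968864 cm^2
B_m^2 = (k_inf - 1) / L^2 = (1.378 - 1) / 9.968864 = 0.03791806 /cm^2
For a bare sphere: B_g = pi/R, so R_c = pi / sqrt(B_m^2)
R_c = pi / sqrt(0.03791806) = 16.133 cm

16.133


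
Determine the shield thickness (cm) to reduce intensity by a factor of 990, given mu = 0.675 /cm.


x = ln(factor) / mu
x = ln(990) / 0.675
x = 10.219 cm

10.219


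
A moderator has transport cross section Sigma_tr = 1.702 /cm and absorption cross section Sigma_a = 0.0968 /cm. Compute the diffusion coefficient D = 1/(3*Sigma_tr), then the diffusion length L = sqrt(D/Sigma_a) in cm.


D = 1 / (3 * Sigma_tr) = 1 / (3 * 1.702) = 0.1958480 cm
L = sqrt(D / Sigma_a)
L = sqrt(0.1958480 / 0.0968)
L = 1.4224 cm

1.4224


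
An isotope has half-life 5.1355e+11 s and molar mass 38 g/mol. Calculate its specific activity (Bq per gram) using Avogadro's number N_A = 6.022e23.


lambda = ln(2) / t_half = ln(2) / 5.1355e+11 = 1.349717e-12 /s
SA = lambda * N_A / M
SA = 1.349717e-12 * 6.022e23 / 38
SA = 2.1389e+10 Bq/g

2.1389e+10


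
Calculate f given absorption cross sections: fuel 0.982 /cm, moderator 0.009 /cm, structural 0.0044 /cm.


f = Sigma_a_fuel / (Sigma_a_fuel + Sigma_a_mod + Sigma_a_other)
f = 0.982 / (0.982 + 0.009 + 0.0044)
f = 0.98654

0.98654


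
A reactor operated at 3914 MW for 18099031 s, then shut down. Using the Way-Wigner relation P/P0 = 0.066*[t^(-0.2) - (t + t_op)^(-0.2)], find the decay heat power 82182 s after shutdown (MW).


P/P0 = 0.066 * [t^(-0.2) - (t + t_op)^(-0.2)]
P/P0 = 0.066 * [82182^(-0.2) - (82182 + 18099031)^(-0.2)]
P/P0 = 0.066 * [0.1040027 - 0.03532445] = 0.004532764
P = 3914 * 0.004532764 = 17.741 MW

17.741


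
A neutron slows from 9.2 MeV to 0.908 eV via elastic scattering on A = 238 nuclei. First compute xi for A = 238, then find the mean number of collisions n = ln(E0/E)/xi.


xi = 1 + (A-1)^2/(2A)*ln((A-1)/(A+1)) = 0.008379872 (for A = 238)
n = ln(E0/E) / xi
n = ln(9.2e6 / 0.908) / 0.008379872
n = ln(1.013216e+07) / 0.008379872 = 1925.0

1925.0


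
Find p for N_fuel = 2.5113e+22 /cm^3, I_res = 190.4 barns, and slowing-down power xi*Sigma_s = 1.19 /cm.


p = exp(-N * I * 1e-24 / (xi*Sigma_s))
p = exp(-2.5113e+22 * 190.4 * 1e-24 / 1.19)
p = 0.017987

0.017987


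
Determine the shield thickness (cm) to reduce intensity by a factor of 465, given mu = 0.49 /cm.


x = ln(factor) / mu
x = ln(465) / 0.49
x = 12.535 cm

12.535


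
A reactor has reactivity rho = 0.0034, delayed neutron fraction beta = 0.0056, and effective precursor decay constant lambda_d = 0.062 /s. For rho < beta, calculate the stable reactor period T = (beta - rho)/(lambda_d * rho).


T = (beta - rho) / (lambda_d * rho)
T = (0.0056 - 0.0034) / (0.062 * 0.0034)
T = 10.436 s

10.436


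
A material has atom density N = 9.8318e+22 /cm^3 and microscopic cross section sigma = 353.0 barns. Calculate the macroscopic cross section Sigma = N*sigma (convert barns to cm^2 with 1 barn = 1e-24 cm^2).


Sigma = N * sigma_barns * 1e-24
Sigma = 9.8318e+22 * 353.0 * 1e-24
Sigma = 34.706 /cm

34.706


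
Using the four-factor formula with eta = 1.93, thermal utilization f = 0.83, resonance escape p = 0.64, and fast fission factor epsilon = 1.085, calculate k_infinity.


k_inf = eta * f * p * epsilon
k_inf = 1.93 * 0.83 * 0.64 * 1.085
k_inf = 1.1124

1.1124


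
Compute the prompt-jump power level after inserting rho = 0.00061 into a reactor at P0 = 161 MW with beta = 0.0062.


P1/P0 = beta / (beta - rho)
P1/P0 = 0.0062 / (0.0062 - 0.00061) = 1.109123
P1 = 161 * 1.109123 = 178.57 MW

178.57


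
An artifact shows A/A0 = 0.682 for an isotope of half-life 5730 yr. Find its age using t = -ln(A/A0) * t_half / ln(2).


lambda = ln(2) / t_half = ln(2) / 5730 = 1.209681e-04 /yr
t = -ln(A/A0) / lambda
t = -ln(0.682) / 1.209681e-04
t = 3163.9 yr

3163.9


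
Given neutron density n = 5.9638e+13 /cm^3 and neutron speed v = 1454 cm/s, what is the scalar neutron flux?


phi = n * v
phi = 5.9638e+13 * 1454
phi = 8.6714e+16 /cm^2/s

8.6714e+16


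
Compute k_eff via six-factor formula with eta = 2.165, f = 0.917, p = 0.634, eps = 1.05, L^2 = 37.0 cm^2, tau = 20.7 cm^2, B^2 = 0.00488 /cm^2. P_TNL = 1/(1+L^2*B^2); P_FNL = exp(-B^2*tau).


k_inf = eta*f*p*eps = 2.165*0.917*0.634*1.05 = 1.321618
P_TNL = 1/(1 + L^2*B^2) = 1/(1 + 37.0*0.00488) = 0.8470556
P_FNL = exp(-B^2*tau) = exp(-0.00488*20.7) = 0.9039186
k_eff = k_inf * P_TNL * P_FNL = 1.321618 * 0.8470556 * 0.9039186
k_eff = 1.0119

1.0119


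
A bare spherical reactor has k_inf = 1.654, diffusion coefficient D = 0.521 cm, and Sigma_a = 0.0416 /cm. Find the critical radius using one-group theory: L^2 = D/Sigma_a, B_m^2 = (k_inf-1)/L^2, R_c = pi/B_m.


L^2 = D / Sigma_a = 0.521 / 0.0416 = 12.52404 cm^2
B_m^2 = (k_inf - 1) / L^2 = (1.654 - 1) / 12.52404 = 0.05221957 /cm^2
For a bare sphere: B_g = pi/R, so R_c = pi / sqrt(B_m^2)
R_c = pi / sqrt(0.05221957) = 13.748 cm

13.748


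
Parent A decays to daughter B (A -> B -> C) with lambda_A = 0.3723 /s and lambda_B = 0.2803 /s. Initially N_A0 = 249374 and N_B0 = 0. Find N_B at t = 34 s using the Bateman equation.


N_B(t) = lambda_A * N_A0 / (lambda_B - lambda_A) * [exp(-lambda_A*t) - exp(-lambda_B*t)]
exp(-0.3723*34) = 3.181366e-06; exp(-0.2803*34) = 7.262510e-05
N_B = 0.3723 * 249374 / (0.2803 - 0.3723) * (3.181366e-06 - 7.262510e-05)
N_B = 70.079

70.079


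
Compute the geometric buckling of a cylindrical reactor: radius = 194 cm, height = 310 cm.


B^2 = (2.405/R)^2 + (pi/H)^2
B^2 = (2.405/194)^2 + (pi/310)^2
B^2 = 2.5638e-04 /cm^2

2.5638e-04


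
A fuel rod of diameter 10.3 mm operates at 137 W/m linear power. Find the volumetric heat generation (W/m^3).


r = D / 2 / 1000 = 10.3 / 2 / 1000 = 0.00515 m
q''' = q' / (pi * r^2)
q''' = 137 / (pi * 0.00515^2)
q''' = 1.6442e+06 W/m^3

1.6442e+06


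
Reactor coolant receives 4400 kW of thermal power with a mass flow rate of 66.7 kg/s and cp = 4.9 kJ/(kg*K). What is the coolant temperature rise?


dT = Q / (m_dot * cp)
dT = 4400 / (66.7 * 4.9)
dT = 13.463 C

13.463


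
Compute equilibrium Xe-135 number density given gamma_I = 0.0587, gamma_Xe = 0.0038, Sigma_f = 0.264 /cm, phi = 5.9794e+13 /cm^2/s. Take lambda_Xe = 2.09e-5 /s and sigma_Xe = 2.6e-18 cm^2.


Xe_eq = (gamma_I + gamma_Xe) * Sigma_f * phi / (lambda_Xe + sigma_Xe * phi)
Numerator = (0.0587 + 0.0038) * 0.264 * 5.9794e+13 = 9.866010e+11
Denominator = 2.09e-5 + 2.6e-18 * 5.9794e+13 = 1.763644e-04
Xe_eq = 9.866010e+11 / 1.763644e-04 = 5.5941e+15 /cm^3

5.5941e+15


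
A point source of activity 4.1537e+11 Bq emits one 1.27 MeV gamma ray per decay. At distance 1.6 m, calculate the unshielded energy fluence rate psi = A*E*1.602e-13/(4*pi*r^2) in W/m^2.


psi = A * E * 1.602e-13 / (4*pi*r^2)
psi = 4.1537e+11 * 1.27 * 1.602e-13 / (4*pi*1.6^2)
psi = 0.0026269 W/m^2

0.0026269


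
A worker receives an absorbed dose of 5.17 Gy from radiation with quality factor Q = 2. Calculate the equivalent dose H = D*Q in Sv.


H = D * Q
H = 5.17 * 2
H = 10.340 Sv

10.340


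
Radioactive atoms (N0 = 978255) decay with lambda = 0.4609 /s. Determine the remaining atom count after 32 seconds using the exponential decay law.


N = N0 * exp(-lambda * t)
N = 978255 * exp(-0.4609 * 32)
N = 0.38471

0.38471


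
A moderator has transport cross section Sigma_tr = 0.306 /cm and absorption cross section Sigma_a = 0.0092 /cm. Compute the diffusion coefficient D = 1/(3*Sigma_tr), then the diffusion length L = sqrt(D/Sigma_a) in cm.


D = 1 / (3 * Sigma_tr) = 1 / (3 * 0.306) = 1.089325 cm
L = sqrt(D / Sigma_a)
L = sqrt(1.089325 / 0.0092)
L = 10.881 cm

10.881


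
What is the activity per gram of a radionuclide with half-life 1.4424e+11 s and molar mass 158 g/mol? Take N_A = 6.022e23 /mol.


lambda = ln(2) / t_half = ln(2) / 1.4424e+11 = 4.805513e-12 /s
SA = lambda * N_A / M
SA = 4.805513e-12 * 6.022e23 / 158
SA = 1.8316e+10 Bq/g

1.8316e+10


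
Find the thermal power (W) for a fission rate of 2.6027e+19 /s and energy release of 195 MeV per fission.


P = fission_rate * E_MeV * 1.602e-13
P = 2.6027e+19 * 195 * 1.602e-13
P = 8.1306e+08 W

8.1306e+08


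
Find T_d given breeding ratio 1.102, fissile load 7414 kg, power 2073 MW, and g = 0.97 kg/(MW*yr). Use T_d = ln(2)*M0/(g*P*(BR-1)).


Breeding gain G = BR - 1 = 1.102 - 1 = 0.102
Fissile production rate = g * P * G = 0.97 * 2073 * 0.102 = 205.10262 kg/yr
T_d = ln(2) * M0 / (g * P * G)
T_d = ln(2) * 7414 / 205.10262 = 25.056 yr

25.056


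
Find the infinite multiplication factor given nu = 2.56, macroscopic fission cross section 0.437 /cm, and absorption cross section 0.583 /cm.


k_inf = nu * Sigma_f / Sigma_a
k_inf = 2.56 * 0.437 / 0.583
k_inf = 1.9189

1.9189


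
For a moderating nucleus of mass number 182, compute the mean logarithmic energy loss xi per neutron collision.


xi = 1 + (A-1)^2/(2A) * ln((A-1)/(A+1))
xi = 1 + (182-1)^2/(2*182) * ln((182-1)/(182 +1))
xi = 0.010949

0.010949


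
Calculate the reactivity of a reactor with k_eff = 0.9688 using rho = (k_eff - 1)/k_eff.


rho = (k_eff - 1) / k_eff
rho = (0.9688 - 1) / 0.9688
rho = -0.032205

-0.032205


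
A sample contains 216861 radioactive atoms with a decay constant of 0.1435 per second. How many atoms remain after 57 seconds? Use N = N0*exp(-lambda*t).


N = N0 * exp(-lambda * t)
N = 216861 * exp(-0.1435 * 57)
N = 60.795

60.795


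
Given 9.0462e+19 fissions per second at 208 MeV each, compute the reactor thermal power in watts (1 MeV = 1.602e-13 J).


P = fission_rate * E_MeV * 1.602e-13
P = 9.0462e+19 * 208 * 1.602e-13
P = 3.0143e+09 W

3.0143e+09


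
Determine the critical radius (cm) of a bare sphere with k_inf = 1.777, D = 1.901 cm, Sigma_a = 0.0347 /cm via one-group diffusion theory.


L^2 = D / Sigma_a = 1.901 / 0.0347 = 54.78386 cm^2
B_m^2 = (k_inf - 1) / L^2 = (1.777 - 1) / 54.78386 = 0.01418301 /cm^2
For a bare sphere: B_g = pi/R, so R_c = pi / sqrt(B_m^2)
R_c = pi / sqrt(0.01418301) = 26.379 cm

26.379


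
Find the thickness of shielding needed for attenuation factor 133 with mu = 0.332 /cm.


x = ln(factor) / mu
x = ln(133) / 0.332
x = 14.730 cm

14.730


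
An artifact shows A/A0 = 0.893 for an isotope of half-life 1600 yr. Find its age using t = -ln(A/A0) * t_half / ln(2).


lambda = ln(2) / t_half = ln(2) / 1600 = 4.332170e-04 /yr
t = -ln(A/A0) / lambda
t = -ln(0.893) / 4.332170e-04
t = 261.23 yr

261.23


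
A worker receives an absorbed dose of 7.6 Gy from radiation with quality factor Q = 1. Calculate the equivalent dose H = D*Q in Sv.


H = D * Q
H = 7.6 * 1
H = 7.6000 Sv

7.6000


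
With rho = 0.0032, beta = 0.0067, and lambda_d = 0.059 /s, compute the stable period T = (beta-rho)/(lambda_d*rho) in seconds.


T = (beta - rho) / (lambda_d * rho)
T = (0.0067 - 0.0032) / (0.059 * 0.0032)
T = 18.538 s

18.538


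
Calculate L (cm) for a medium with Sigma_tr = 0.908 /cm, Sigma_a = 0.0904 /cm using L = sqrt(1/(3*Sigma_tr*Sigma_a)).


D = 1 / (3 * Sigma_tr) = 1 / (3 * 0.908) = 0.3671072 cm
L = sqrt(D / Sigma_a)
L = sqrt(0.3671072 / 0.0904)
L = 2.0152 cm

2.0152


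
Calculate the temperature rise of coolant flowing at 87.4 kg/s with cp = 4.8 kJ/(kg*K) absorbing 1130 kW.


dT = Q / (m_dot * cp)
dT = 1130 / (87.4 * 4.8)
dT = 2.6936 C

2.6936


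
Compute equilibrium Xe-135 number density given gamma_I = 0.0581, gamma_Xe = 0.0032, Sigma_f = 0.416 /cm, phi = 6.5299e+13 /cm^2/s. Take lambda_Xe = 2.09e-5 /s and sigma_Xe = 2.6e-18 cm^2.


Xe_eq = (gamma_I + gamma_Xe) * Sigma_f * phi / (lambda_Xe + sigma_Xe * phi)
Numerator = (0.0581 + 0.0032) * 0.416 * 6.5299e+13 = 1.665177e+12
Denominator = 2.09e-5 + 2.6e-18 * 6.5299e+13 = 1.906774e-04
Xe_eq = 1.665177e+12 / 1.906774e-04 = 8.7330e+15 /cm^3

8.7330e+15


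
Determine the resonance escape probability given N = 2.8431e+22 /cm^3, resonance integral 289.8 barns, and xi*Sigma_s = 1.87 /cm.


p = exp(-N * I * 1e-24 / (xi*Sigma_s))
p = exp(-2.8431e+22 * 289.8 * 1e-24 / 1.87)
p = 0.012203

0.012203


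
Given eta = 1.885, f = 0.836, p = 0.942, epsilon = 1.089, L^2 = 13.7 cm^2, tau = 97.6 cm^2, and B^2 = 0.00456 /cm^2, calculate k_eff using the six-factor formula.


k_inf = eta*f*p*eps = 1.885*0.836*0.942*1.089 = 1.616577
P_TNL = 1/(1 + L^2*B^2) = 1/(1 + 13.7*0.00456) = 0.9412013
P_FNL = exp(-B^2*tau) = exp(-0.00456*97.6) = 0.6407884
k_eff = k_inf * P_TNL * P_FNL = 1.616577 * 0.9412013 * 0.6407884
k_eff = 0.97498

0.97498


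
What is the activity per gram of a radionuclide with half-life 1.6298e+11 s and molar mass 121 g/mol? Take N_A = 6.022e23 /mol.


lambda = ln(2) / t_half = ln(2) / 1.6298e+11 = 4.252959e-12 /s
SA = lambda * N_A / M
SA = 4.252959e-12 * 6.022e23 / 121
SA = 2.1166e+10 Bq/g

2.1166e+10


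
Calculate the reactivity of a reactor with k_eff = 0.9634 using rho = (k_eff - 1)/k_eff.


rho = (k_eff - 1) / k_eff
rho = (0.9634 - 1) / 0.9634
rho = -0.037990

-0.037990


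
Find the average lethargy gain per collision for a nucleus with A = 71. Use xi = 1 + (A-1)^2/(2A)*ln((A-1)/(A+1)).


xi = 1 + (A-1)^2/(2A) * ln((A-1)/(A+1))
xi = 1 + (71-1)^2/(2*71) * ln((71-1)/(71 +1))
xi = 0.027906

0.027906


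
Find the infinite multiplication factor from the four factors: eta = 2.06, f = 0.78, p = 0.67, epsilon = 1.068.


k_inf = eta * f * p * epsilon
k_inf = 2.06 * 0.78 * 0.67 * 1.068
k_inf = 1.1498

1.1498


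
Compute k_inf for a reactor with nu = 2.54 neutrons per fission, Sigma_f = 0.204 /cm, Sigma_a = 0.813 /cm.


k_inf = nu * Sigma_f / Sigma_a
k_inf = 2.54 * 0.204 / 0.813
k_inf = 0.63734

0.63734


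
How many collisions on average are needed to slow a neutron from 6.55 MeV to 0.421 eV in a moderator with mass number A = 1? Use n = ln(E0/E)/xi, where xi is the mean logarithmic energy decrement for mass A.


xi = 1 + (A-1)^2/(2A)*ln((A-1)/(A+1)) = 1 (for A = 1)
n = ln(E0/E) / xi
n = ln(6.55e6 / 0.421) / 1
n = ln(1.555819e+07) / 1 = 16.560

16.560


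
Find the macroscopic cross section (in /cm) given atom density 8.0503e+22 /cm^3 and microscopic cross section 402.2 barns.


Sigma = N * sigma_barns * 1e-24
Sigma = 8.0503e+22 * 402.2 * 1e-24
Sigma = 32.378 /cm

32.378


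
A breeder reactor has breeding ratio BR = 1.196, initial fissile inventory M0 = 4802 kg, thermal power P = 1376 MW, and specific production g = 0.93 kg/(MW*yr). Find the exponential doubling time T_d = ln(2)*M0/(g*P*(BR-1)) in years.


Breeding gain G = BR - 1 = 1.196 - 1 = 0.196
Fissile production rate = g * P * G = 0.93 * 1376 * 0.196 = 250.81728 kg/yr
T_d = ln(2) * M0 / (g * P * G)
T_d = ln(2) * 4802 / 250.81728 = 13.271 yr

13.271


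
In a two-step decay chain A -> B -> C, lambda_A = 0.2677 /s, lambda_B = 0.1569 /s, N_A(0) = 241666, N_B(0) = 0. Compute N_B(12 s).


N_B(t) = lambda_A * N_A0 / (lambda_B - lambda_A) * [exp(-lambda_A*t) - exp(-lambda_B*t)]
exp(-0.2677*12) = 0.04025987; exp(-0.1569*12) = 0.1521635
N_B = 0.2677 * 241666 / (0.1569 - 0.2677) * (0.04025987 - 0.1521635)
N_B = 65338

65338


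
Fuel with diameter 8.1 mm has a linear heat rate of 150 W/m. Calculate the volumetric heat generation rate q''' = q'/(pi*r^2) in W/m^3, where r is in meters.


r = D / 2 / 1000 = 8.1 / 2 / 1000 = 0.00405 m
q''' = q' / (pi * r^2)
q''' = 150 / (pi * 0.00405^2)
q''' = 2.9109e+06 W/m^3

2.9109e+06


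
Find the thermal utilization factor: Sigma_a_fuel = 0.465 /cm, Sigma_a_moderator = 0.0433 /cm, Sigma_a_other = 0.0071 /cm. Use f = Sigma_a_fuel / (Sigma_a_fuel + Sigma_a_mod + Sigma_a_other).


f = Sigma_a_fuel / (Sigma_a_fuel + Sigma_a_mod + Sigma_a_other)
f = 0.465 / (0.465 + 0.0433 + 0.0071)
f = 0.90221

0.90221
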